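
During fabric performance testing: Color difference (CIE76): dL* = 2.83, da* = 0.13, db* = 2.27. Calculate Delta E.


Formula: Delta E = sqrt(dL*^2 + da*^2 + db*^2)
Step 1: dL*^2 = 2.83^2 = 8.0089
Step 2: da*^2 = 0.13^2 = 0.0169
Step 3: db*^2 = 2.27^2 = 5.1529
Step 4: Sum = 8.0089 + 0.0169 + 5.1529 = 13.1787
Step 5: Delta E = sqrt(13.1787) = 3.63

3.63 Delta E


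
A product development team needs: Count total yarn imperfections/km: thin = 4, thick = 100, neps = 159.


Formula: Total = thin places + thick places + neps
Total = 4 + 100 + 159
Total = 263 imperfections/km

263 imperfections/km


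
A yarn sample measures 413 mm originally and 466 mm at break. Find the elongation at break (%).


Formula: Elongation (%) = ((L_break - L0) / L0) * 100
Step 1: Extension = 466 - 413 = 53 mm
Step 2: Elongation = (53 / 413) * 100
Step 3: Elongation = 0.128329 * 100 = 12.8329% ≈ 12.8%

12.8%


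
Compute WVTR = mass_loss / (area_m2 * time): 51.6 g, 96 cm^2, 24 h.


Formula: WVTR = mass_loss / (area * time)
Step 1: Convert area: 96 cm^2 = 0.0096 m^2
Step 2: WVTR = 51.6 g / (0.0096 m^2 * 24 h)
Step 3: WVTR = 51.6 / 0.2304 = 224.0 g/m^2/h

224.0 g/m^2/h


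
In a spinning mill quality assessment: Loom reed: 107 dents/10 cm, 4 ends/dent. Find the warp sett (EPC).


Formula: EPC = (dents per 10 cm * ends per dent) / 10
Step 1: Total ends per 10 cm = 107 * 4 = 428
Step 2: EPC = 428 / 10 = 42.8 ends/cm

42.8 ends/cm


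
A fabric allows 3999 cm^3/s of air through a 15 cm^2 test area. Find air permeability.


Formula: Air Permeability = Airflow / Test Area
AP = 3999 cm^3/s / 15 cm^2
AP = 266.6 cm^3/s/cm^2

266.6 cm^3/s/cm^2


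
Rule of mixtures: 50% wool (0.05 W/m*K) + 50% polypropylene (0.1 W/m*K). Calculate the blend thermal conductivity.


Formula: Blend property = (fraction_A * property_A) + (fraction_B * property_B)
Step 1: Contribution A = 50/100 * 0.05 W/m*K = 0.025 W/m*K
Step 2: Contribution B = 50/100 * 0.1 W/m*K = 0.05 W/m*K
Step 3: Blend thermal conductivity = 0.025 + 0.05 = 0.075 W/m*K

0.075 W/m*K


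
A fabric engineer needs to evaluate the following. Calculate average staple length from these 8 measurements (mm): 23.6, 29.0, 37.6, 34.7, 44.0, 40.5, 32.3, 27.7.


Formula: Mean = sum of lengths / count
Sum = 23.6 + 29.0 + 37.6 + 34.7 + 44.0 + 40.5 + 32.3 + 27.7
Sum = 269.4 mm
Mean = 269.4 / 8 = 33.68 mm

33.68 mm


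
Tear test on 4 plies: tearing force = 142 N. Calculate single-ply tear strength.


Formula: Per-ply strength = Total force / Number of plies
Per-ply = 142 N / 4
Per-ply = 35.5 N

35.5 N


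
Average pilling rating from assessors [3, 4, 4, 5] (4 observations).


Formula: Mean = sum / count
Sum = 3 + 4 + 4 + 5 = 16
Mean = 16 / 4 = 4.0

4.0


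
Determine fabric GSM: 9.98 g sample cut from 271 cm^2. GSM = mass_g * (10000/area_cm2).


Formula: GSM = mass_g / area_m2
Step 1: Convert area: 271 cm^2 = 271 / 10000 = 0.0271 m^2
Step 2: GSM = 9.98 g / 0.0271 m^2 = 368.3 g/m^2

368.3 g/m^2


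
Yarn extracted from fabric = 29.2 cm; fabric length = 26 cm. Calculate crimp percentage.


Formula: Crimp% = ((L_yarn - L_fabric) / L_fabric) * 100
Step 1: Extension = 29.2 - 26 = 3.2 cm
Step 2: Crimp% = (3.2 / 26) * 100
Step 3: Crimp% = 0.123077 * 100 = 12.3077% ≈ 12.3%

12.3%


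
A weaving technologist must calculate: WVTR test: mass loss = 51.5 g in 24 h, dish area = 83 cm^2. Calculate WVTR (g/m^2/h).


Formula: WVTR = mass_loss / (area * time)
Step 1: Convert area: 83 cm^2 = 0.0083 m^2
Step 2: WVTR = 51.5 g / (0.0083 m^2 * 24 h)
Step 3: WVTR = 51.5 / 0.1992 = 258.5 g/m^2/h

258.5 g/m^2/h


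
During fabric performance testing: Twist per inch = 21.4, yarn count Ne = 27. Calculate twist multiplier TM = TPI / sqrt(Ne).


Formula: TM = TPI / sqrt(Ne)
Step 1: sqrt(Ne) = sqrt(27) = 5.1962
Step 2: TM = 21.4 / 5.1962 = 4.12

4.12 TM


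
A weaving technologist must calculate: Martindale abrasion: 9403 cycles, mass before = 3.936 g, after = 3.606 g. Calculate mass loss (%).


Formula: Mass loss% = ((m_before - m_after) / m_before) * 100
Step 1: Mass loss = 3.936 - 3.606 = 0.33 g
Step 2: Ratio = 0.33 / 3.936 = 0.0838415
Step 3: Mass loss% = 0.0838415 * 100 = 8.38415% ≈ 8.38%

8.38%


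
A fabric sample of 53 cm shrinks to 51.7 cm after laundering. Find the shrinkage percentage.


Formula: Shrinkage% = ((L_before - L_after) / L_before) * 100
Step 1: Shrinkage = 53 - 51.7 = 1.3 cm
Step 2: Shrinkage% = (1.3 / 53) * 100
Step 3: Shrinkage% = 0.024528 * 100 = 2.4528% ≈ 2.5%

2.5%


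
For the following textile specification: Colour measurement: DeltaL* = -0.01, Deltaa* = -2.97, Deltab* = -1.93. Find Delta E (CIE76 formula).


Formula: Delta E = sqrt(dL*^2 + da*^2 + db*^2)
Step 1: dL*^2 = (-0.01)^2 = 0.0001
Step 2: da*^2 = (-2.97)^2 = 8.8209
Step 3: db*^2 = (-1.93)^2 = 3.7249
Step 4: Sum = 0.0001 + 8.8209 + 3.7249 = 12.5459
Step 5: Delta E = sqrt(12.5459) = 3.54

3.54 Delta E


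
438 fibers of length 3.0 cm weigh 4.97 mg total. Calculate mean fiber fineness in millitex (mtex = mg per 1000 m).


Formula: fineness (mtex) = mass (mg) / total length (km) = (mass_mg / total_length_m) * 1000
Step 1: Convert fiber length: 3.0 cm = 0.03 m
Step 2: Total fiber length = 438 * 0.03 = 13.14 m
Step 3: Linear density = 4.97 mg / 13.14 m = 0.3782 mg/m
Step 4: fineness = 0.3782 * 1000 = 378.2 mtex

378.2 mtex


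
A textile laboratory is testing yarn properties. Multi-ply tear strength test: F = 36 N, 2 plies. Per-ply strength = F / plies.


Formula: Per-ply strength = Total force / Number of plies
Per-ply = 36 N / 2
Per-ply = 18 N

18 N


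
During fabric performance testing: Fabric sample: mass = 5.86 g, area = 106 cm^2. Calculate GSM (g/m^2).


Formula: GSM = mass_g / area_m2
Step 1: Convert area: 106 cm^2 = 106 / 10000 = 0.0106 m^2
Step 2: GSM = 5.86 g / 0.0106 m^2 = 552.8 g/m^2

552.8 g/m^2


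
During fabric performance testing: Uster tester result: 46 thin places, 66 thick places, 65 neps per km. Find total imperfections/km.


Formula: Total = thin places + thick places + neps
Total = 46 + 66 + 65
Total = 177 imperfections/km

177 imperfections/km


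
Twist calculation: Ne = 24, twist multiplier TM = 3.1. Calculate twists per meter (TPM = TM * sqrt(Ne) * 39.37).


Formula: TPM = TM * sqrt(Ne) * 39.37
Step 1: sqrt(Ne) = sqrt(24) = 4.899
Step 2: TM * sqrt(Ne) = 3.1 * 4.899 = 15.1869
Step 3: TPM = 15.1869 * 39.37 = 598 twists/m

598 twists/m


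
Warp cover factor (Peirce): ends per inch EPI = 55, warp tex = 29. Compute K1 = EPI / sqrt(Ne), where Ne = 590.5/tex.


Formula: K1 = EPI / sqrt(Ne), with Ne = 590.5 / tex_warp
Step 1: Ne = 590.5 / 29 = 20.362
Step 2: sqrt(Ne) = sqrt(20.362) = 4.5124
Step 3: K1 = 55 / 4.5124 = 12.2

12.2


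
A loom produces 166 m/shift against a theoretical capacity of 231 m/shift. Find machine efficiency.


Formula: Efficiency% = (Actual output / Theoretical output) * 100
Efficiency% = (166 / 231) * 100
Efficiency% = 0.718615 * 100 = 71.8615% ≈ 71.9%

71.9%


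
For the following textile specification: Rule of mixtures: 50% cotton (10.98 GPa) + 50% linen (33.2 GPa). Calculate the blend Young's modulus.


Formula: Blend property = (fraction_A * property_A) + (fraction_B * property_B)
Step 1: Contribution A = 50/100 * 10.98 GPa = 5.49 GPa
Step 2: Contribution B = 50/100 * 33.2 GPa = 16.6 GPa
Step 3: Blend Young's modulus = 5.49 + 16.6 = 22.09 GPa

22.09 GPa


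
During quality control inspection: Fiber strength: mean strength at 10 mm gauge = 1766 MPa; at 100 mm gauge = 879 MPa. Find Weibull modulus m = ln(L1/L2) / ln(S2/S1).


Formula: m = ln(L1/L2) / ln(S2/S1)
Step 1: ln(L1/L2) = ln(10/100) = -2.30259
Step 2: S2/S1 = 879/1766 = 0.49773
Step 3: ln(S2/S1) = ln(0.49773) = -0.69770
Step 4: m = -2.30259 / -0.69770 = 3.30

3.30 (Weibull m)


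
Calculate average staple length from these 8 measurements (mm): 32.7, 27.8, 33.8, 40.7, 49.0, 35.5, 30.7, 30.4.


Formula: Mean = sum of lengths / count
Sum = 32.7 + 27.8 + 33.8 + 40.7 + 49.0 + 35.5 + 30.7 + 30.4
Sum = 280.6 mm
Mean = 280.6 / 8 = 35.08 mm

35.08 mm


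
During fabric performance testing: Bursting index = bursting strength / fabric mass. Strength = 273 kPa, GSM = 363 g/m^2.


Formula: Bursting Index = Bursting Strength / Fabric GSM
BI = 273 kPa / 363 g/m^2
BI = 0.752 kPa/(g/m^2)

0.752 kPa/(g/m^2)


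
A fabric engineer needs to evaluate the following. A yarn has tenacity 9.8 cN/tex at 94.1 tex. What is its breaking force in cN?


Formula: Breaking force = Tenacity * Linear density
F = 9.8 cN/tex * 94.1 tex
F = 922.18 cN

922.18 cN


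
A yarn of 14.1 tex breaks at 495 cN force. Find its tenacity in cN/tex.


Formula: Tenacity = Breaking force / Linear density
Tenacity = 495 cN / 14.1 tex
Tenacity = 35.11 cN/tex

35.11 cN/tex


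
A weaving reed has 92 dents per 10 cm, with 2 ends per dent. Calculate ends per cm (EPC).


Formula: EPC = (dents per 10 cm * ends per dent) / 10
Step 1: Total ends per 10 cm = 92 * 2 = 184
Step 2: EPC = 184 / 10 = 18.4 ends/cm

18.4 ends/cm


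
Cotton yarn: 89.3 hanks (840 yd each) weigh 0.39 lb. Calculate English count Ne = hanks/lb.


Formula: Ne = hanks / mass_lb
Substituting: Ne = 89.3 / 0.39
Ne = 229.0

229.0 Ne


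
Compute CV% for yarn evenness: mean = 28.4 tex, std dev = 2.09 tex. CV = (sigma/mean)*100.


Formula: CV% = (standard deviation / mean) * 100
Step 1: Ratio = 2.09 / 28.4 = 0.073592
Step 2: CV% = 0.073592 * 100 = 7.3592% ≈ 7.4%

7.4%


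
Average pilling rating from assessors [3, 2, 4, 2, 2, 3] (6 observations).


Formula: Mean = sum / count
Sum = 3 + 2 + 4 + 2 + 2 + 3 = 16
Mean = 16 / 6 = 2.7

2.7


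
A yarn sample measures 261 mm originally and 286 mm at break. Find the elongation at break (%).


Formula: Elongation (%) = ((L_break - L0) / L0) * 100
Step 1: Extension = 286 - 261 = 25 mm
Step 2: Elongation = (25 / 261) * 100
Step 3: Elongation = 0.095785 * 100 = 9.5785% ≈ 9.6%

9.6%


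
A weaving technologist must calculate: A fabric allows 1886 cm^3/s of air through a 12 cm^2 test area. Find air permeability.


Formula: Air Permeability = Airflow / Test Area
AP = 1886 cm^3/s / 12 cm^2
AP = 157.2 cm^3/s/cm^2

157.2 cm^3/s/cm^2


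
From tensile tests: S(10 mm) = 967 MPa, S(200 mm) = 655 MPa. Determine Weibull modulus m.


Formula: m = ln(L1/L2) / ln(S2/S1)
Step 1: ln(L1/L2) = ln(10/200) = -2.99573
Step 2: S2/S1 = 655/967 = 0.67735
Step 3: ln(S2/S1) = ln(0.67735) = -0.38957
Step 4: m = -2.99573 / -0.38957 = 7.69

7.69 (Weibull m)


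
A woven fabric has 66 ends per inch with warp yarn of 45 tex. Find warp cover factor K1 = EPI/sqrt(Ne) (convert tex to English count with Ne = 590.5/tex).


Formula: K1 = EPI / sqrt(Ne), with Ne = 590.5 / tex_warp
Step 1: Ne = 590.5 / 45 = 13.122
Step 2: sqrt(Ne) = sqrt(13.122) = 3.6224
Step 3: K1 = 66 / 3.6224 = 18.2

18.2


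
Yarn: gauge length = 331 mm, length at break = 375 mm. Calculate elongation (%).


Formula: Elongation (%) = ((L_break - L0) / L0) * 100
Step 1: Extension = 375 - 331 = 44 mm
Step 2: Elongation = (44 / 331) * 100
Step 3: Elongation = 0.132931 * 100 = 13.2931% ≈ 13.3%

13.3%


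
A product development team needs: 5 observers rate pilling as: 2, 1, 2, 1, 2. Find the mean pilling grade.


Formula: Mean = sum / count
Sum = 2 + 1 + 2 + 1 + 2 = 8
Mean = 8 / 5 = 1.6

1.6


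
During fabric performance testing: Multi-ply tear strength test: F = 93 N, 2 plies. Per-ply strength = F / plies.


Formula: Per-ply strength = Total force / Number of plies
Per-ply = 93 N / 2
Per-ply = 46.5 N

46.5 N


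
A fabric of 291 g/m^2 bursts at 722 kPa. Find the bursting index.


Formula: Bursting Index = Bursting Strength / Fabric GSM
BI = 722 kPa / 291 g/m^2
BI = 2.481 kPa/(g/m^2)

2.481 kPa/(g/m^2)


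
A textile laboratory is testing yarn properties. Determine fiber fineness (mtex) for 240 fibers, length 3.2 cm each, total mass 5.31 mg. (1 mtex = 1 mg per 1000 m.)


Formula: fineness (mtex) = mass (mg) / total length (km) = (mass_mg / total_length_m) * 1000
Step 1: Convert fiber length: 3.2 cm = 0.032 m
Step 2: Total fiber length = 240 * 0.032 = 7.68 m
Step 3: Linear density = 5.31 mg / 7.68 m = 0.6914 mg/m
Step 4: fineness = 0.6914 * 1000 = 691.4 mtex

691.4 mtex


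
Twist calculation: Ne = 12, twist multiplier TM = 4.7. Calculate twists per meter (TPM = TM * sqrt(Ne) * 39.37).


Formula: TPM = TM * sqrt(Ne) * 39.37
Step 1: sqrt(Ne) = sqrt(12) = 3.4641
Step 2: TM * sqrt(Ne) = 4.7 * 3.4641 = 16.2813
Step 3: TPM = 16.2813 * 39.37 = 641 twists/m

641 twists/m


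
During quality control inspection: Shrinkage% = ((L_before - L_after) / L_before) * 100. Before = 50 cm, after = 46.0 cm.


Formula: Shrinkage% = ((L_before - L_after) / L_before) * 100
Step 1: Shrinkage = 50 - 46.0 = 4.0 cm
Step 2: Shrinkage% = (4.0 / 50) * 100
Step 3: Shrinkage% = 0.08 * 100 = 8.0%

8.0%


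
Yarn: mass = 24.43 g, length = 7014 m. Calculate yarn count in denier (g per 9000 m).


Formula: den = (mass_g / length_m) * 9000
Substituting: den = (24.43 / 7014) * 9000
Intermediate: 24.43 / 7014 = 0.00348303 g/m
den = 0.00348303 * 9000 = 31.3 denier

31.3 denier


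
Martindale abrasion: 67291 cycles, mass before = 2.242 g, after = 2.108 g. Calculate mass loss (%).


Formula: Mass loss% = ((m_before - m_after) / m_before) * 100
Step 1: Mass loss = 2.242 - 2.108 = 0.134 g
Step 2: Ratio = 0.134 / 2.242 = 0.0597681
Step 3: Mass loss% = 0.0597681 * 100 = 5.97681% ≈ 5.98%

5.98%


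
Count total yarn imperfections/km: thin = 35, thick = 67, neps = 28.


Formula: Total = thin places + thick places + neps
Total = 35 + 67 + 28
Total = 130 imperfections/km

130 imperfections/km


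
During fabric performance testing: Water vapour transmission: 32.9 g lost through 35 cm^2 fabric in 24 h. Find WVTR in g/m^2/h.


Formula: WVTR = mass_loss / (area * time)
Step 1: Convert area: 35 cm^2 = 0.0035 m^2
Step 2: WVTR = 32.9 g / (0.0035 m^2 * 24 h)
Step 3: WVTR = 32.9 / 0.084 = 391.7 g/m^2/h

391.7 g/m^2/h


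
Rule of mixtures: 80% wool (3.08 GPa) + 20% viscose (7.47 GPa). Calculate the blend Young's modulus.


Formula: Blend property = (fraction_A * property_A) + (fraction_B * property_B)
Step 1: Contribution A = 80/100 * 3.08 GPa = 2.464 GPa
Step 2: Contribution B = 20/100 * 7.47 GPa = 1.494 GPa
Step 3: Blend Young's modulus = 2.464 + 1.494 = 3.958 GPa

3.958 GPa


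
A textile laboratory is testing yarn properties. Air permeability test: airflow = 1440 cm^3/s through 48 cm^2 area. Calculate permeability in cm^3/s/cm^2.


Formula: Air Permeability = Airflow / Test Area
AP = 1440 cm^3/s / 48 cm^2
AP = 30.0 cm^3/s/cm^2

30.0 cm^3/s/cm^2


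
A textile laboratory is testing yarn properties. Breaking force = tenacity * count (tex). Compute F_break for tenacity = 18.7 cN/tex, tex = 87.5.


Formula: Breaking force = Tenacity * Linear density
F = 18.7 cN/tex * 87.5 tex
F = 1636.25 cN

1636.25 cN


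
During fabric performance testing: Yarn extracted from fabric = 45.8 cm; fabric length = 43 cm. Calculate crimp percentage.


Formula: Crimp% = ((L_yarn - L_fabric) / L_fabric) * 100
Step 1: Extension = 45.8 - 43 = 2.8 cm
Step 2: Crimp% = (2.8 / 43) * 100
Step 3: Crimp% = 0.065116 * 100 = 6.5116% ≈ 6.5%

6.5%


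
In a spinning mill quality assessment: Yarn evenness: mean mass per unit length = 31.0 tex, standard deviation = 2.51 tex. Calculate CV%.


Formula: CV% = (standard deviation / mean) * 100
Step 1: Ratio = 2.51 / 31.0 = 0.080968
Step 2: CV% = 0.080968 * 100 = 8.0968% ≈ 8.1%

8.1%


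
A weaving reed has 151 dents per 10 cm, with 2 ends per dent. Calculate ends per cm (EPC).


Formula: EPC = (dents per 10 cm * ends per dent) / 10
Step 1: Total ends per 10 cm = 151 * 2 = 302
Step 2: EPC = 302 / 10 = 30.2 ends/cm

30.2 ends/cm


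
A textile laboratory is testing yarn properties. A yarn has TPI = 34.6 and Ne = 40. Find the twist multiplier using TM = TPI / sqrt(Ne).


Formula: TM = TPI / sqrt(Ne)
Step 1: sqrt(Ne) = sqrt(40) = 6.3246
Step 2: TM = 34.6 / 6.3246 = 5.47

5.47 TM


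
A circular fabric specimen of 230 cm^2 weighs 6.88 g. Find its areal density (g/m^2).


Formula: GSM = mass_g / area_m2
Step 1: Convert area: 230 cm^2 = 230 / 10000 = 0.023 m^2
Step 2: GSM = 6.88 g / 0.023 m^2 = 299.1 g/m^2

299.1 g/m^2


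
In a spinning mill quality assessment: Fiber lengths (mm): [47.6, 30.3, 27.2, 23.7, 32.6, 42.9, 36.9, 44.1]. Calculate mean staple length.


Formula: Mean = sum of lengths / count
Sum = 47.6 + 30.3 + 27.2 + 23.7 + 32.6 + 42.9 + 36.9 + 44.1
Sum = 285.3 mm
Mean = 285.3 / 8 = 35.66 mm

35.66 mm


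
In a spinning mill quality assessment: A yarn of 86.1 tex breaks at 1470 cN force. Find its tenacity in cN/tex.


Formula: Tenacity = Breaking force / Linear density
Tenacity = 1470 cN / 86.1 tex
Tenacity = 17.07 cN/tex

17.07 cN/tex


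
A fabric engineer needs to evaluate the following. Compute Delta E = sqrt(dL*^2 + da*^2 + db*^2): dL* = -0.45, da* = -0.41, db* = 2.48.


Formula: Delta E = sqrt(dL*^2 + da*^2 + db*^2)
Step 1: dL*^2 = (-0.45)^2 = 0.2025
Step 2: da*^2 = (-0.41)^2 = 0.1681
Step 3: db*^2 = 2.48^2 = 6.1504
Step 4: Sum = 0.2025 + 0.1681 + 6.1504 = 6.521
Step 5: Delta E = sqrt(6.521) = 2.55

2.55 Delta E


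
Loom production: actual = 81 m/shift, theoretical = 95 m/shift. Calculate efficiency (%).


Formula: Efficiency% = (Actual output / Theoretical output) * 100
Efficiency% = (81 / 95) * 100
Efficiency% = 0.852632 * 100 = 85.2632% ≈ 85.3%

85.3%


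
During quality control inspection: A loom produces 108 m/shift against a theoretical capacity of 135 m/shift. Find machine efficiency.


Formula: Efficiency% = (Actual output / Theoretical output) * 100
Efficiency% = (108 / 135) * 100
Efficiency% = 0.8 * 100 = 80.0%

80.0%


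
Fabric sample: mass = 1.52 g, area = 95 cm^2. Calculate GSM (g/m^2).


Formula: GSM = mass_g / area_m2
Step 1: Convert area: 95 cm^2 = 95 / 10000 = 0.0095 m^2
Step 2: GSM = 1.52 g / 0.0095 m^2 = 160.0 g/m^2

160.0 g/m^2


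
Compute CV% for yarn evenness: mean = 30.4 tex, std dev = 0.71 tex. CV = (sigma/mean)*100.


Formula: CV% = (standard deviation / mean) * 100
Step 1: Ratio = 0.71 / 30.4 = 0.023355
Step 2: CV% = 0.023355 * 100 = 2.3355% ≈ 2.3%

2.3%


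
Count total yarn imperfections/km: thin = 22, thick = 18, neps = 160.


Formula: Total = thin places + thick places + neps
Total = 22 + 18 + 160
Total = 200 imperfections/km

200 imperfections/km


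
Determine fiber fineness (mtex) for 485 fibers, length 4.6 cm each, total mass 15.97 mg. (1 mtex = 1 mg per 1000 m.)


Formula: fineness (mtex) = mass (mg) / total length (km) = (mass_mg / total_length_m) * 1000
Step 1: Convert fiber length: 4.6 cm = 0.046 m
Step 2: Total fiber length = 485 * 0.046 = 22.31 m
Step 3: Linear density = 15.97 mg / 22.31 m = 0.7158 mg/m
Step 4: fineness = 0.7158 * 1000 = 715.8 mtex

715.8 mtex


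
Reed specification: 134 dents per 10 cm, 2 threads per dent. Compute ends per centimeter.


Formula: EPC = (dents per 10 cm * ends per dent) / 10
Step 1: Total ends per 10 cm = 134 * 2 = 268
Step 2: EPC = 268 / 10 = 26.8 ends/cm

26.8 ends/cm


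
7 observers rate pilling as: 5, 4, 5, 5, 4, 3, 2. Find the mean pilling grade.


Formula: Mean = sum / count
Sum = 5 + 4 + 5 + 5 + 4 + 3 + 2 = 28
Mean = 28 / 7 = 4.0

4.0


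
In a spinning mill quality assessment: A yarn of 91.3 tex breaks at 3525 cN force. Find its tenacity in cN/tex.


Formula: Tenacity = Breaking force / Linear density
Tenacity = 3525 cN / 91.3 tex
Tenacity = 38.61 cN/tex

38.61 cN/tex


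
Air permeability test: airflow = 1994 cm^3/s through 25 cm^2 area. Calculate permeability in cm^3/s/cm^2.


Formula: Air Permeability = Airflow / Test Area
AP = 1994 cm^3/s / 25 cm^2
AP = 79.8 cm^3/s/cm^2

79.8 cm^3/s/cm^2


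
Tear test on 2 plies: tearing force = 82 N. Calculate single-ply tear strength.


Formula: Per-ply strength = Total force / Number of plies
Per-ply = 82 N / 2
Per-ply = 41 N

41 N


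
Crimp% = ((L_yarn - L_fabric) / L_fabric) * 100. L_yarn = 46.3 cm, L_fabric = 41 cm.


Formula: Crimp% = ((L_yarn - L_fabric) / L_fabric) * 100
Step 1: Extension = 46.3 - 41 = 5.3 cm
Step 2: Crimp% = (5.3 / 41) * 100
Step 3: Crimp% = 0.129268 * 100 = 12.9268% ≈ 12.9%

12.9%


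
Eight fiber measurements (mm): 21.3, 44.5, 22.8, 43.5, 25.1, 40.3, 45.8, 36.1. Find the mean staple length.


Formula: Mean = sum of lengths / count
Sum = 21.3 + 44.5 + 22.8 + 43.5 + 25.1 + 40.3 + 45.8 + 36.1
Sum = 279.4 mm
Mean = 279.4 / 8 = 34.93 mm

34.93 mm


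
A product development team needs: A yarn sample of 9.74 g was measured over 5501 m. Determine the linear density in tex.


Formula: Tex = (mass_g / length_m) * 1000
Substituting: Tex = (9.74 / 5501) * 1000
Intermediate: 9.74 / 5501 = 0.00177059 g/m
Tex = 0.00177059 * 1000 = 1.77 tex

1.77 tex


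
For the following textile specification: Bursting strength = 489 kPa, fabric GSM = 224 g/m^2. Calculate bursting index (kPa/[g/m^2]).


Formula: Bursting Index = Bursting Strength / Fabric GSM
BI = 489 kPa / 224 g/m^2
BI = 2.183 kPa/(g/m^2)

2.183 kPa/(g/m^2)


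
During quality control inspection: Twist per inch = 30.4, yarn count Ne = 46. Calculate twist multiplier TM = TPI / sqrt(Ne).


Formula: TM = TPI / sqrt(Ne)
Step 1: sqrt(Ne) = sqrt(46) = 6.7823
Step 2: TM = 30.4 / 6.7823 = 4.48

4.48 TM


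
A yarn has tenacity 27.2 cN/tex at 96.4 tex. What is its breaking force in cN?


Formula: Breaking force = Tenacity * Linear density
F = 27.2 cN/tex * 96.4 tex
F = 2622.08 cN

2622.08 cN


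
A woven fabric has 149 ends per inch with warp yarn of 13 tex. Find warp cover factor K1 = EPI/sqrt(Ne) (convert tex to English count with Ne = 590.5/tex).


Formula: K1 = EPI / sqrt(Ne), with Ne = 590.5 / tex_warp
Step 1: Ne = 590.5 / 13 = 45.423
Step 2: sqrt(Ne) = sqrt(45.423) = 6.7397
Step 3: K1 = 149 / 6.7397 = 22.1

22.1


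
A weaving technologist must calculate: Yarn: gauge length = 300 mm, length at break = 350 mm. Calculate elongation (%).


Formula: Elongation (%) = ((L_break - L0) / L0) * 100
Step 1: Extension = 350 - 300 = 50 mm
Step 2: Elongation = (50 / 300) * 100
Step 3: Elongation = 0.166667 * 100 = 16.6667% ≈ 16.7%

16.7%


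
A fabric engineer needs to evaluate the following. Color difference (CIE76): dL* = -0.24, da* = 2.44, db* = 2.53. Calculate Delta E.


Formula: Delta E = sqrt(dL*^2 + da*^2 + db*^2)
Step 1: dL*^2 = (-0.24)^2 = 0.0576
Step 2: da*^2 = 2.44^2 = 5.9536
Step 3: db*^2 = 2.53^2 = 6.4009
Step 4: Sum = 0.0576 + 5.9536 + 6.4009 = 12.4121
Step 5: Delta E = sqrt(12.4121) = 3.52

3.52 Delta E


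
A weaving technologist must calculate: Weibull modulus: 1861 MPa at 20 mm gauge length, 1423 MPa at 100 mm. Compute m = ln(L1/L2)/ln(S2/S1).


Formula: m = ln(L1/L2) / ln(S2/S1)
Step 1: ln(L1/L2) = ln(20/100) = -1.60944
Step 2: S2/S1 = 1423/1861 = 0.76464
Step 3: ln(S2/S1) = ln(0.76464) = -0.26835
Step 4: m = -1.60944 / -0.26835 = 6.00

6.00 (Weibull m)


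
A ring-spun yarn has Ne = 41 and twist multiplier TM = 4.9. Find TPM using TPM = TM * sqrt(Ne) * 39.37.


Formula: TPM = TM * sqrt(Ne) * 39.37
Step 1: sqrt(Ne) = sqrt(41) = 6.4031
Step 2: TM * sqrt(Ne) = 4.9 * 6.4031 = 31.3752
Step 3: TPM = 31.3752 * 39.37 = 1235 twists/m

1235 twists/m


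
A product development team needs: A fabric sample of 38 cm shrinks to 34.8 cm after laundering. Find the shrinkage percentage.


Formula: Shrinkage% = ((L_before - L_after) / L_before) * 100
Step 1: Shrinkage = 38 - 34.8 = 3.2 cm
Step 2: Shrinkage% = (3.2 / 38) * 100
Step 3: Shrinkage% = 0.084211 * 100 = 8.4211% ≈ 8.4%

8.4%


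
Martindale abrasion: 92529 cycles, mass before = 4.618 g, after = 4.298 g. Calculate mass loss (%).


Formula: Mass loss% = ((m_before - m_after) / m_before) * 100
Step 1: Mass loss = 4.618 - 4.298 = 0.32 g
Step 2: Ratio = 0.32 / 4.618 = 0.0692941
Step 3: Mass loss% = 0.0692941 * 100 = 6.92941% ≈ 6.93%

6.93%


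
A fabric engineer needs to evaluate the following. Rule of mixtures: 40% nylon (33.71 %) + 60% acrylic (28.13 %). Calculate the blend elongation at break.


Formula: Blend property = (fraction_A * property_A) + (fraction_B * property_B)
Step 1: Contribution A = 40/100 * 33.71 % = 13.484 %
Step 2: Contribution B = 60/100 * 28.13 % = 16.878 %
Step 3: Blend elongation at break = 13.484 + 16.878 = 30.362 %

30.362 %


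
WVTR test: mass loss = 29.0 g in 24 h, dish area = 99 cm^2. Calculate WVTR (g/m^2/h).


Formula: WVTR = mass_loss / (area * time)
Step 1: Convert area: 99 cm^2 = 0.0099 m^2
Step 2: WVTR = 29.0 g / (0.0099 m^2 * 24 h)
Step 3: WVTR = 29.0 / 0.2376 = 122.1 g/m^2/h

122.1 g/m^2/h


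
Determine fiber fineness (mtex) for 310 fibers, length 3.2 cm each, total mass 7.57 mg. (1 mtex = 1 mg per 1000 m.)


Formula: fineness (mtex) = mass (mg) / total length (km) = (mass_mg / total_length_m) * 1000
Step 1: Convert fiber length: 3.2 cm = 0.032 m
Step 2: Total fiber length = 310 * 0.032 = 9.92 m
Step 3: Linear density = 7.57 mg / 9.92 m = 0.7631 mg/m
Step 4: fineness = 0.7631 * 1000 = 763.1 mtex

763.1 mtex


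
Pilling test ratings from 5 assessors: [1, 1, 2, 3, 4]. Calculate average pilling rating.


Formula: Mean = sum / count
Sum = 1 + 1 + 2 + 3 + 4 = 11
Mean = 11 / 5 = 2.2

2.2


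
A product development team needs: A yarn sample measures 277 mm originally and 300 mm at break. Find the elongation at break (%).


Formula: Elongation (%) = ((L_break - L0) / L0) * 100
Step 1: Extension = 300 - 277 = 23 mm
Step 2: Elongation = (23 / 277) * 100
Step 3: Elongation = 0.083032 * 100 = 8.3032% ≈ 8.3%

8.3%


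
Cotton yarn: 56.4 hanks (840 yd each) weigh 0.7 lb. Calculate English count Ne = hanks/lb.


Formula: Ne = hanks / mass_lb
Substituting: Ne = 56.4 / 0.7
Ne = 80.6

80.6 Ne


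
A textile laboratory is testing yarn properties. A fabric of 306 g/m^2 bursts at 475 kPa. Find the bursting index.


Formula: Bursting Index = Bursting Strength / Fabric GSM
BI = 475 kPa / 306 g/m^2
BI = 1.552 kPa/(g/m^2)

1.552 kPa/(g/m^2)


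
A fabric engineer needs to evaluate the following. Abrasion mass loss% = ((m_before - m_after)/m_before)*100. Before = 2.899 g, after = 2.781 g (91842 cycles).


Formula: Mass loss% = ((m_before - m_after) / m_before) * 100
Step 1: Mass loss = 2.899 - 2.781 = 0.118 g
Step 2: Ratio = 0.118 / 2.899 = 0.0407037
Step 3: Mass loss% = 0.0407037 * 100 = 4.07037% ≈ 4.07%

4.07%


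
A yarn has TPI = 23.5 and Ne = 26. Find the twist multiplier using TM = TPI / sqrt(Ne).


Formula: TM = TPI / sqrt(Ne)
Step 1: sqrt(Ne) = sqrt(26) = 5.099
Step 2: TM = 23.5 / 5.099 = 4.61

4.61 TM


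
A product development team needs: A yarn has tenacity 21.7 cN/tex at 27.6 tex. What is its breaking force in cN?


Formula: Breaking force = Tenacity * Linear density
F = 21.7 cN/tex * 27.6 tex
F = 598.92 cN

598.92 cN


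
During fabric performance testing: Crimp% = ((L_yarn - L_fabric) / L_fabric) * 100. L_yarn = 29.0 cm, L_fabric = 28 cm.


Formula: Crimp% = ((L_yarn - L_fabric) / L_fabric) * 100
Step 1: Extension = 29.0 - 28 = 1.0 cm
Step 2: Crimp% = (1.0 / 28) * 100
Step 3: Crimp% = 0.035714 * 100 = 3.5714% ≈ 3.6%

3.6%


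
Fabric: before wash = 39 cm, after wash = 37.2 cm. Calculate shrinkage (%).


Formula: Shrinkage% = ((L_before - L_after) / L_before) * 100
Step 1: Shrinkage = 39 - 37.2 = 1.8 cm
Step 2: Shrinkage% = (1.8 / 39) * 100
Step 3: Shrinkage% = 0.046154 * 100 = 4.6154% ≈ 4.6%

4.6%


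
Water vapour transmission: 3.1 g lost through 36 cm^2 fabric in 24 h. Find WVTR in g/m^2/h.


Formula: WVTR = mass_loss / (area * time)
Step 1: Convert area: 36 cm^2 = 0.0036 m^2
Step 2: WVTR = 3.1 g / (0.0036 m^2 * 24 h)
Step 3: WVTR = 3.1 / 0.0864 = 35.9 g/m^2/h

35.9 g/m^2/h


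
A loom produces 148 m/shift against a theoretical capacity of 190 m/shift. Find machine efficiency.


Formula: Efficiency% = (Actual output / Theoretical output) * 100
Efficiency% = (148 / 190) * 100
Efficiency% = 0.778947 * 100 = 77.8947% ≈ 77.9%

77.9%


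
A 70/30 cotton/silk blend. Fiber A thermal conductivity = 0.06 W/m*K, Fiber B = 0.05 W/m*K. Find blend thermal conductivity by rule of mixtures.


Formula: Blend property = (fraction_A * property_A) + (fraction_B * property_B)
Step 1: Contribution A = 70/100 * 0.06 W/m*K = 0.042 W/m*K
Step 2: Contribution B = 30/100 * 0.05 W/m*K = 0.015 W/m*K
Step 3: Blend thermal conductivity = 0.042 + 0.015 = 0.057 W/m*K

0.057 W/m*K


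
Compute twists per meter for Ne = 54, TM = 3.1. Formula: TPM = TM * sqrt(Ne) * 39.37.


Formula: TPM = TM * sqrt(Ne) * 39.37
Step 1: sqrt(Ne) = sqrt(54) = 7.3485
Step 2: TM * sqrt(Ne) = 3.1 * 7.3485 = 22.7804
Step 3: TPM = 22.7804 * 39.37 = 897 twists/m

897 twists/m


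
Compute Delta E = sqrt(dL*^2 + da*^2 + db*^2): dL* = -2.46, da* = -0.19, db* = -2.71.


Formula: Delta E = sqrt(dL*^2 + da*^2 + db*^2)
Step 1: dL*^2 = (-2.46)^2 = 6.0516
Step 2: da*^2 = (-0.19)^2 = 0.0361
Step 3: db*^2 = (-2.71)^2 = 7.3441
Step 4: Sum = 6.0516 + 0.0361 + 7.3441 = 13.4318
Step 5: Delta E = sqrt(13.4318) = 3.66

3.66 Delta E


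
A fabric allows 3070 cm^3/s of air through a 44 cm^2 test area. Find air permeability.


Formula: Air Permeability = Airflow / Test Area
AP = 3070 cm^3/s / 44 cm^2
AP = 69.8 cm^3/s/cm^2

69.8 cm^3/s/cm^2


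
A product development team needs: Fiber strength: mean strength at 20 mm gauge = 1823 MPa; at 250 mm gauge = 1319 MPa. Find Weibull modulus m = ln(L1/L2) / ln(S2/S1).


Formula: m = ln(L1/L2) / ln(S2/S1)
Step 1: ln(L1/L2) = ln(20/250) = -2.52573
Step 2: S2/S1 = 1319/1823 = 0.72353
Step 3: ln(S2/S1) = ln(0.72353) = -0.32361
Step 4: m = -2.52573 / -0.32361 = 7.80

7.80 (Weibull m)


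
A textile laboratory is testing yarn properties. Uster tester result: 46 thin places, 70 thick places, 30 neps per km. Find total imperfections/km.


Formula: Total = thin places + thick places + neps
Total = 46 + 70 + 30
Total = 146 imperfections/km

146 imperfections/km


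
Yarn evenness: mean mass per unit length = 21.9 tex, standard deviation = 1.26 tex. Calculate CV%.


Formula: CV% = (standard deviation / mean) * 100
Step 1: Ratio = 1.26 / 21.9 = 0.057534
Step 2: CV% = 0.057534 * 100 = 5.7534% ≈ 5.8%

5.8%


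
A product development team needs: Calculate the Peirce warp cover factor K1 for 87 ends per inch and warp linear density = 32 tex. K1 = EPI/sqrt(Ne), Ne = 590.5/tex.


Formula: K1 = EPI / sqrt(Ne), with Ne = 590.5 / tex_warp
Step 1: Ne = 590.5 / 32 = 18.453
Step 2: sqrt(Ne) = sqrt(18.453) = 4.2957
Step 3: K1 = 87 / 4.2957 = 20.3

20.3


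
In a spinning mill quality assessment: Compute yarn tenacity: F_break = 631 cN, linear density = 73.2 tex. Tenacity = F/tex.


Formula: Tenacity = Breaking force / Linear density
Tenacity = 631 cN / 73.2 tex
Tenacity = 8.62 cN/tex

8.62 cN/tex


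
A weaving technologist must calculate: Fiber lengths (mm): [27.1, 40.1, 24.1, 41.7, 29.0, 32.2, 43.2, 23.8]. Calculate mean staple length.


Formula: Mean = sum of lengths / count
Sum = 27.1 + 40.1 + 24.1 + 41.7 + 29.0 + 32.2 + 43.2 + 23.8
Sum = 261.2 mm
Mean = 261.2 / 8 = 32.65 mm

32.65 mm


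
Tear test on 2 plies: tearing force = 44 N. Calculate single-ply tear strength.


Formula: Per-ply strength = Total force / Number of plies
Per-ply = 44 N / 2
Per-ply = 22 N

22 N


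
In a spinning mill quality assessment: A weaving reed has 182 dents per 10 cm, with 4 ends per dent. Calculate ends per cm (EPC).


Formula: EPC = (dents per 10 cm * ends per dent) / 10
Step 1: Total ends per 10 cm = 182 * 4 = 728
Step 2: EPC = 728 / 10 = 72.8 ends/cm

72.8 ends/cm


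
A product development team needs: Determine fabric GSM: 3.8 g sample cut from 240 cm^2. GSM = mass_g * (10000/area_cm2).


Formula: GSM = mass_g / area_m2
Step 1: Convert area: 240 cm^2 = 240 / 10000 = 0.024 m^2
Step 2: GSM = 3.8 g / 0.024 m^2 = 158.3 g/m^2

158.3 g/m^2


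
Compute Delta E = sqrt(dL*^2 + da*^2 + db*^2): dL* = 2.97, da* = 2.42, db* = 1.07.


Formula: Delta E = sqrt(dL*^2 + da*^2 + db*^2)
Step 1: dL*^2 = 2.97^2 = 8.8209
Step 2: da*^2 = 2.42^2 = 5.8564
Step 3: db*^2 = 1.07^2 = 1.1449
Step 4: Sum = 8.8209 + 5.8564 + 1.1449 = 15.8222
Step 5: Delta E = sqrt(15.8222) = 3.98

3.98 Delta E


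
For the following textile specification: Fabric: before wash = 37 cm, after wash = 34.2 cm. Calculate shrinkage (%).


Formula: Shrinkage% = ((L_before - L_after) / L_before) * 100
Step 1: Shrinkage = 37 - 34.2 = 2.8 cm
Step 2: Shrinkage% = (2.8 / 37) * 100
Step 3: Shrinkage% = 0.075676 * 100 = 7.5676% ≈ 7.6%

7.6%


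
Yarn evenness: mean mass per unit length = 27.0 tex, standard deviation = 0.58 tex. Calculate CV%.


Formula: CV% = (standard deviation / mean) * 100
Step 1: Ratio = 0.58 / 27.0 = 0.021481
Step 2: CV% = 0.021481 * 100 = 2.1481% ≈ 2.1%

2.1%


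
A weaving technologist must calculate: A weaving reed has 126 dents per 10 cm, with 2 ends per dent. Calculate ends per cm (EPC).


Formula: EPC = (dents per 10 cm * ends per dent) / 10
Step 1: Total ends per 10 cm = 126 * 2 = 252
Step 2: EPC = 252 / 10 = 25.2 ends/cm

25.2 ends/cm


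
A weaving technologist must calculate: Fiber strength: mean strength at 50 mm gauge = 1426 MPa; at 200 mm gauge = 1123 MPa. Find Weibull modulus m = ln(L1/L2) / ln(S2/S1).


Formula: m = ln(L1/L2) / ln(S2/S1)
Step 1: ln(L1/L2) = ln(50/200) = -1.38629
Step 2: S2/S1 = 1123/1426 = 0.78752
Step 3: ln(S2/S1) = ln(0.78752) = -0.23887
Step 4: m = -1.38629 / -0.23887 = 5.80

5.80 (Weibull m)


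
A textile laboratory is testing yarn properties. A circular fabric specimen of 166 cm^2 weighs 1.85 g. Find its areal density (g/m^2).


Formula: GSM = mass_g / area_m2
Step 1: Convert area: 166 cm^2 = 166 / 10000 = 0.0166 m^2
Step 2: GSM = 1.85 g / 0.0166 m^2 = 111.4 g/m^2

111.4 g/m^2


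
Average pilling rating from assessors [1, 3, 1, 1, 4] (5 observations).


Formula: Mean = sum / count
Sum = 1 + 3 + 1 + 1 + 4 = 10
Mean = 10 / 5 = 2.0

2.0


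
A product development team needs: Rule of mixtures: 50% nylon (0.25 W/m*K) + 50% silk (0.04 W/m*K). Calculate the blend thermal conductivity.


Formula: Blend property = (fraction_A * property_A) + (fraction_B * property_B)
Step 1: Contribution A = 50/100 * 0.25 W/m*K = 0.125 W/m*K
Step 2: Contribution B = 50/100 * 0.04 W/m*K = 0.02 W/m*K
Step 3: Blend thermal conductivity = 0.125 + 0.02 = 0.145 W/m*K

0.145 W/m*K


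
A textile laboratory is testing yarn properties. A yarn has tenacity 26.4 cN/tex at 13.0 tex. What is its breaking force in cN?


Formula: Breaking force = Tenacity * Linear density
F = 26.4 cN/tex * 13.0 tex
F = 343.20 cN

343.20 cN


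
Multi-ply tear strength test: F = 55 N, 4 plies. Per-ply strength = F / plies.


Formula: Per-ply strength = Total force / Number of plies
Per-ply = 55 N / 4
Per-ply = 13.75 N

13.75 N


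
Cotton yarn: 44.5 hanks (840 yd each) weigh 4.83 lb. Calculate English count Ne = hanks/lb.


Formula: Ne = hanks / mass_lb
Substituting: Ne = 44.5 / 4.83
Ne = 9.2

9.2 Ne


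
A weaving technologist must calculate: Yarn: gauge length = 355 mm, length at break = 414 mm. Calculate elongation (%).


Formula: Elongation (%) = ((L_break - L0) / L0) * 100
Step 1: Extension = 414 - 355 = 59 mm
Step 2: Elongation = (59 / 355) * 100
Step 3: Elongation = 0.166197 * 100 = 16.6197% ≈ 16.6%

16.6%


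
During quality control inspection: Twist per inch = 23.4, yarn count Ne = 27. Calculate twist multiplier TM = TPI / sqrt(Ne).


Formula: TM = TPI / sqrt(Ne)
Step 1: sqrt(Ne) = sqrt(27) = 5.1962
Step 2: TM = 23.4 / 5.1962 = 4.50

4.50 TM


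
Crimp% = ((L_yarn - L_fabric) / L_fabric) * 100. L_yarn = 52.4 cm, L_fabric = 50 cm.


Formula: Crimp% = ((L_yarn - L_fabric) / L_fabric) * 100
Step 1: Extension = 52.4 - 50 = 2.4 cm
Step 2: Crimp% = (2.4 / 50) * 100
Step 3: Crimp% = 0.048 * 100 = 4.8%

4.8%


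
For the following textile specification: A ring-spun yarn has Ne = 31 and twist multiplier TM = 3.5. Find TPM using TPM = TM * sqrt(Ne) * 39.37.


Formula: TPM = TM * sqrt(Ne) * 39.37
Step 1: sqrt(Ne) = sqrt(31) = 5.5678
Step 2: TM * sqrt(Ne) = 3.5 * 5.5678 = 19.4873
Step 3: TPM = 19.4873 * 39.37 = 767 twists/m

767 twists/m


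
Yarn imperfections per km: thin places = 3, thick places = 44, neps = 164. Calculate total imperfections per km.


Formula: Total = thin places + thick places + neps
Total = 3 + 44 + 164
Total = 211 imperfections/km

211 imperfections/km


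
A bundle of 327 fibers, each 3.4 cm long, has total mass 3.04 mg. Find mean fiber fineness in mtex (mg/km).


Formula: fineness (mtex) = mass (mg) / total length (km) = (mass_mg / total_length_m) * 1000
Step 1: Convert fiber length: 3.4 cm = 0.034 m
Step 2: Total fiber length = 327 * 0.034 = 11.118 m
Step 3: Linear density = 3.04 mg / 11.118 m = 0.2734 mg/m
Step 4: fineness = 0.2734 * 1000 = 273.4 mtex

273.4 mtex


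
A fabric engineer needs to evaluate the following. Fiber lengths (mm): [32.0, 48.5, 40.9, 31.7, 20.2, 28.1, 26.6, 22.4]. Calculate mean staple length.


Formula: Mean = sum of lengths / count
Sum = 32.0 + 48.5 + 40.9 + 31.7 + 20.2 + 28.1 + 26.6 + 22.4
Sum = 250.4 mm
Mean = 250.4 / 8 = 31.30 mm

31.30 mm


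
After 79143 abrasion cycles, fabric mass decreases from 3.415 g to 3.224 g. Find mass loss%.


Formula: Mass loss% = ((m_before - m_after) / m_before) * 100
Step 1: Mass loss = 3.415 - 3.224 = 0.191 g
Step 2: Ratio = 0.191 / 3.415 = 0.0559297
Step 3: Mass loss% = 0.0559297 * 100 = 5.59297% ≈ 5.59%

5.59%


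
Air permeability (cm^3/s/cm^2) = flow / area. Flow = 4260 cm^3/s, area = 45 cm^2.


Formula: Air Permeability = Airflow / Test Area
AP = 4260 cm^3/s / 45 cm^2
AP = 94.7 cm^3/s/cm^2

94.7 cm^3/s/cm^2


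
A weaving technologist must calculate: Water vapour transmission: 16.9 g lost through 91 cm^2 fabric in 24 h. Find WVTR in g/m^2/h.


Formula: WVTR = mass_loss / (area * time)
Step 1: Convert area: 91 cm^2 = 0.0091 m^2
Step 2: WVTR = 16.9 g / (0.0091 m^2 * 24 h)
Step 3: WVTR = 16.9 / 0.2184 = 77.4 g/m^2/h

77.4 g/m^2/h


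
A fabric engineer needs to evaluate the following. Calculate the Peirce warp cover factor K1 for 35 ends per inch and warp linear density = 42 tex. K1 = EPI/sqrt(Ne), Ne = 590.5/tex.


Formula: K1 = EPI / sqrt(Ne), with Ne = 590.5 / tex_warp
Step 1: Ne = 590.5 / 42 = 14.06
Step 2: sqrt(Ne) = sqrt(14.06) = 3.7497
Step 3: K1 = 35 / 3.7497 = 9.3

9.3


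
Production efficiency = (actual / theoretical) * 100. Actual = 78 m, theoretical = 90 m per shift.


Formula: Efficiency% = (Actual output / Theoretical output) * 100
Efficiency% = (78 / 90) * 100
Efficiency% = 0.866667 * 100 = 86.6667% ≈ 86.7%

86.7%


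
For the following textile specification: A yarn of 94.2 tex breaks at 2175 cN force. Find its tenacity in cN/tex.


Formula: Tenacity = Breaking force / Linear density
Tenacity = 2175 cN / 94.2 tex
Tenacity = 23.09 cN/tex

23.09 cN/tex


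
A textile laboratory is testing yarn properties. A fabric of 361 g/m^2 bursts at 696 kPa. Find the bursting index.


Formula: Bursting Index = Bursting Strength / Fabric GSM
BI = 696 kPa / 361 g/m^2
BI = 1.928 kPa/(g/m^2)

1.928 kPa/(g/m^2)


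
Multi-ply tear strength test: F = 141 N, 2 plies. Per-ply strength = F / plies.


Formula: Per-ply strength = Total force / Number of plies
Per-ply = 141 N / 2
Per-ply = 70.5 N

70.5 N


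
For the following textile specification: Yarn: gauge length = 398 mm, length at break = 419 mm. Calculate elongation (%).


Formula: Elongation (%) = ((L_break - L0) / L0) * 100
Step 1: Extension = 419 - 398 = 21 mm
Step 2: Elongation = (21 / 398) * 100
Step 3: Elongation = 0.052764 * 100 = 5.2764% ≈ 5.3%

5.3%


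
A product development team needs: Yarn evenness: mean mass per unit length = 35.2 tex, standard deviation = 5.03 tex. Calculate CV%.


Formula: CV% = (standard deviation / mean) * 100
Step 1: Ratio = 5.03 / 35.2 = 0.142898
Step 2: CV% = 0.142898 * 100 = 14.2898% ≈ 14.3%

14.3%
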